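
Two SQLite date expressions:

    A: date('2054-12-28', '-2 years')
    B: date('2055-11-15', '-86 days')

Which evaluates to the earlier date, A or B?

A = 2052-12-28.
B = 2055-08-21.
A is earlier.

A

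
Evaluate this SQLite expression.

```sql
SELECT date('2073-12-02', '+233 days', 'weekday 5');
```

Applying '+233 days' to 2073-12-02: counting 233 days forward gives 2074-07-23.
`weekday 5` advances to the next Friday; 2074-07-23 is a Monday, so it moves forward to 2074-07-27.

2074-07-27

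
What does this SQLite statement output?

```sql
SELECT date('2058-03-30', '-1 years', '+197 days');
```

2057-10-13

Adding -1 year to 2058-03-30 gives 2057-03-30.
Applying '+197 days' to 2057-03-30: counting 197 days forward gives 2057-10-13.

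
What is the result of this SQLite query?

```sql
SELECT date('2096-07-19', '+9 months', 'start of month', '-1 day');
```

2097-03-31

Adding +9 months to 2096-07-19 gives 2097-04-19.
`start of month` rewinds 2097-04-19 to 2097-04-01.
Going back 1 day from 2097-04-01 reaches 2097-03-31 (last day of March, 31 days).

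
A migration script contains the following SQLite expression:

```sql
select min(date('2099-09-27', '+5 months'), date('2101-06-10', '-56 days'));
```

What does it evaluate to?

date('2099-09-27', '+5 months') → 2100-02-27.
date('2101-06-10', '-56 days') → 2101-04-15.
Earlier of the two is 2100-02-27.

2100-02-27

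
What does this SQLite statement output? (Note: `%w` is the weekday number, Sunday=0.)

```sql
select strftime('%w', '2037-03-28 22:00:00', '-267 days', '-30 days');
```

3

First apply '-267 days', '-30 days': 2037-03-28 22:00:00 → 2036-06-04 22:00:00.
2036-06-04 is a Wednesday; with Sunday=0 that is 3.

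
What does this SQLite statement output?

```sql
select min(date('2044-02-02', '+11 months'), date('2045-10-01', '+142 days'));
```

date('2044-02-02', '+11 months') → 2045-01-02.
date('2045-10-01', '+142 days') → 2046-02-20.
Earlier of the two is 2045-01-02.

2045-01-02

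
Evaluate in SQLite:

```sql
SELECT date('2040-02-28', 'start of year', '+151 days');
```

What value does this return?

`start of year` rewinds 2040-02-28 to 2040-01-01.
Applying '+151 days' to 2040-01-01: counting 151 days forward gives 2040-05-31.

2040-05-31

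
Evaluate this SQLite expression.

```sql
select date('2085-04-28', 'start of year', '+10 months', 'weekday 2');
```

2085-11-06

`start of year` rewinds 2085-04-28 to 2085-01-01.
Adding +10 months to 2085-01-01 gives 2085-11-01.
`weekday 2` advances to the next Tuesday; 2085-11-01 is a Thursday, so it moves forward to 2085-11-06.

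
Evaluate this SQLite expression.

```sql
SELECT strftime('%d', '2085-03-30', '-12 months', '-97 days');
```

24

First apply '-12 months', '-97 days': 2085-03-30 → 2083-12-24.
`%d` extracts the 2-digit day of month: 24.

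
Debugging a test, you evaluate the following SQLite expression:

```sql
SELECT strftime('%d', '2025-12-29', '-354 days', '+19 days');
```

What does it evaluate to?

First apply '-354 days', '+19 days': 2025-12-29 → 2025-01-28.
`%d` extracts the 2-digit day of month: 28.

28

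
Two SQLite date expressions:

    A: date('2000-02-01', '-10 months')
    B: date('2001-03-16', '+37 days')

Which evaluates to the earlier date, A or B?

A = 1999-04-01.
B = 2001-04-22.
A is earlier.

A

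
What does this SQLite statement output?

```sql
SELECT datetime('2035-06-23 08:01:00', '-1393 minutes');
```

1393 minutes = 23h 13m; -1393 minutes from 2035-06-23 08:01:00 is 2035-06-22 08:48:00 (crosses midnight).

2035-06-22 08:48:00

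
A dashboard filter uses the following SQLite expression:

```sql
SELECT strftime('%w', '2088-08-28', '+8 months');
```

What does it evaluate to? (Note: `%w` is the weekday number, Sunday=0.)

First apply '+8 months': 2088-08-28 → 2089-04-28.
2089-04-28 is a Thursday; with Sunday=0 that is 4.

4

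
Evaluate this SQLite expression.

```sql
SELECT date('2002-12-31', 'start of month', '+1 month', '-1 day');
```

`start of month` rewinds 2002-12-31 to 2002-12-01.
Adding +1 month to 2002-12-01 gives 2003-01-01.
Going back 1 day from 2003-01-01 reaches 2002-12-31 (last day of December, 31 days).

2002-12-31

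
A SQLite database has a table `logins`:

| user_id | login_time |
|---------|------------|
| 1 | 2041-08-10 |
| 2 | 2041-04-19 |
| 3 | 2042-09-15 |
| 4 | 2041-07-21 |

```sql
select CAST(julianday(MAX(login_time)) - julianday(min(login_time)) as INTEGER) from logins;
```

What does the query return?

MIN = 2041-04-19, MAX = 2042-09-15.
11 days remain in April 2041 after the 19th (30 − 19).
Full months from May 2041 through August 2042 contribute their day counts.
Then 15 days into September 2042.
Total: 11 + 31 + 30 + 31 + 31 + 30 + 31 + 30 + 31 + 31 + 28 + 31 + 30 + 31 + 30 + 31 + 31 + 15 = 514.

514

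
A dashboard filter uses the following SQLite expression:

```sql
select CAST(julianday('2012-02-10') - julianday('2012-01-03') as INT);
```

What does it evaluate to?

38

28 days remain in January 2012 after the 3rd (31 − 3).
Then 10 days into February 2012.
Total: 28 + 10 = 38.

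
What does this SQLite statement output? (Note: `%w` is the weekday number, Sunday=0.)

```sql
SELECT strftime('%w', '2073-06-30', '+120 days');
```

First apply '+120 days': 2073-06-30 → 2073-10-28.
2073-10-28 is a Saturday; with Sunday=0 that is 6.

6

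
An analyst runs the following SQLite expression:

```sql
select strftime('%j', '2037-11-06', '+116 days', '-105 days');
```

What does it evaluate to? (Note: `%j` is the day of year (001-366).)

First apply '+116 days', '-105 days': 2037-11-06 → 2037-11-17.
Day-of-year for 2037-11-17: days since 2037-01-01 inclusive = 321, zero-padded to 321.

321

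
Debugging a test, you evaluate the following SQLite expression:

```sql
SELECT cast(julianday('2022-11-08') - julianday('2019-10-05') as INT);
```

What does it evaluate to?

26 days remain in October 2019 after the 5th (31 − 5).
Full months from November 2019 through October 2022 contribute their day counts.
Then 8 days into November 2022.
Total: 26 + 30 + 31 + 31 + 29 + 31 + 30 + 31 + 30 + 31 + 31 + 30 + 31 + 30 + 31 + 31 + 28 + 31 + 30 + 31 + 30 + 31 + 31 + 30 + 31 + 30 + 31 + 31 + 28 + 31 + 30 + 31 + 30 + 31 + 31 + 30 + 31 + 8 = 1130.

1130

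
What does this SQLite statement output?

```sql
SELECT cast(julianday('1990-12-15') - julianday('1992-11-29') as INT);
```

-715

16 days remain in December 1990 after the 15th (31 − 15).
Full months from January 1991 through October 1992 contribute their day counts.
Then 29 days into November 1992.
Total: 16 + 31 + 28 + 31 + 30 + 31 + 30 + 31 + 31 + 30 + 31 + 30 + 31 + 31 + 29 + 31 + 30 + 31 + 30 + 31 + 31 + 30 + 31 + 29 = 715.
The subtraction is earlier − later, so the result is −715 → -715.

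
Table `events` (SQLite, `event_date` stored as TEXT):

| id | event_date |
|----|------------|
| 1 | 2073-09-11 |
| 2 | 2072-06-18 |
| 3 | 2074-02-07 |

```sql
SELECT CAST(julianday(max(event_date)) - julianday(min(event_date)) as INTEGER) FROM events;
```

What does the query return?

599

MIN = 2072-06-18, MAX = 2074-02-07.
12 days remain in June 2072 after the 18th (30 − 18).
Full months from July 2072 through January 2074 contribute their day counts.
Then 7 days into February 2074.
Total: 12 + 31 + 31 + 30 + 31 + 30 + 31 + 31 + 28 + 31 + 30 + 31 + 30 + 31 + 31 + 30 + 31 + 30 + 31 + 31 + 7 = 599.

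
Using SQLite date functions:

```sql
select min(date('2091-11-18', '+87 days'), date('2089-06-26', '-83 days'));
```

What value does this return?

2089-04-04

date('2091-11-18', '+87 days') → 2092-02-13.
date('2089-06-26', '-83 days') → 2089-04-04.
Earlier of the two is 2089-04-04.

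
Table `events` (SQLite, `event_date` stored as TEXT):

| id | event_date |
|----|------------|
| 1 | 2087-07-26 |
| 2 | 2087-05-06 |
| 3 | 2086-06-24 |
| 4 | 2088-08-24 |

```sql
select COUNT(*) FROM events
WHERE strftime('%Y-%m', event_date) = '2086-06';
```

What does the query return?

1

Rows with year-month 2086-06: 2086-06-24 → 1.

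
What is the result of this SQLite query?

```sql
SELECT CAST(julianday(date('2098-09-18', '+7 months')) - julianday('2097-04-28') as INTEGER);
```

Adding +7 months to 2098-09-18 gives 2099-04-18.
2 days remain in April 2097 after the 28th (30 − 28).
Full months from May 2097 through March 2099 contribute their day counts.
Then 18 days into April 2099.
Total: 2 + 31 + 30 + 31 + 31 + 30 + 31 + 30 + 31 + 31 + 28 + 31 + 30 + 31 + 30 + 31 + 31 + 30 + 31 + 30 + 31 + 31 + 28 + 31 + 18 = 720.

720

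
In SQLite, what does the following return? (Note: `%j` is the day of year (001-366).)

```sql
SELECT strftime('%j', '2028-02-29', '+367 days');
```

061

First apply '+367 days': 2028-02-29 → 2029-03-02.
Day-of-year for 2029-03-02: days since 2029-01-01 inclusive = 61, zero-padded to 061.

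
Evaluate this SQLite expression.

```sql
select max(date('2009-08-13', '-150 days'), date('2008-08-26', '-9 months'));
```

date('2009-08-13', '-150 days') → 2009-03-16.
date('2008-08-26', '-9 months') → 2007-11-26.
Later of the two is 2009-03-16.

2009-03-16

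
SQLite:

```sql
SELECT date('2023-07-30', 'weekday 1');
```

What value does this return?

2023-07-31

`weekday 1` advances to the next Monday; 2023-07-30 is a Sunday, so it moves forward to 2023-07-31.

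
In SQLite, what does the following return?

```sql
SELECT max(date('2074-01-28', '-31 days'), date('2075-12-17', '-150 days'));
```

2075-07-20

date('2074-01-28', '-31 days') → 2073-12-28.
date('2075-12-17', '-150 days') → 2075-07-20.
Later of the two is 2075-07-20.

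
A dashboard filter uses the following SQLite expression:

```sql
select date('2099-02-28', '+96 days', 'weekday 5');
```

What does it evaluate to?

2099-06-05

Applying '+96 days' to 2099-02-28: counting 96 days forward gives 2099-06-04.
`weekday 5` advances to the next Friday; 2099-06-04 is a Thursday, so it moves forward to 2099-06-05.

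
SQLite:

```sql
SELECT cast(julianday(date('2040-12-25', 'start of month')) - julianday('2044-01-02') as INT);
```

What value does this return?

`start of month` rewinds 2040-12-25 to 2040-12-01.
30 days remain in December 2040 after the 1st (31 − 1).
Full months from January 2041 through December 2043 contribute their day counts.
Then 2 days into January 2044.
Total: 30 + 31 + 28 + 31 + 30 + 31 + 30 + 31 + 31 + 30 + 31 + 30 + 31 + 31 + 28 + 31 + 30 + 31 + 30 + 31 + 31 + 30 + 31 + 30 + 31 + 31 + 28 + 31 + 30 + 31 + 30 + 31 + 31 + 30 + 31 + 30 + 31 + 2 = 1127.
The subtraction is earlier − later, so the result is −1127 → -1127.

-1127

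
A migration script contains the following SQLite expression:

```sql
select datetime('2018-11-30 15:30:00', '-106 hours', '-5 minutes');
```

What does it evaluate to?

-106 hours from 2018-11-30 15:30:00 is 2018-11-26 05:30:00 (crosses midnight).
-5 minutes from 2018-11-26 05:30:00 is 2018-11-26 05:25:00.

2018-11-26 05:25:00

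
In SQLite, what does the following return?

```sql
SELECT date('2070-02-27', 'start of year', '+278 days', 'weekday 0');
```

2070-10-12

`start of year` rewinds 2070-02-27 to 2070-01-01.
Applying '+278 days' to 2070-01-01: counting 278 days forward gives 2070-10-06.
`weekday 0` advances to the next Sunday; 2070-10-06 is a Monday, so it moves forward to 2070-10-12.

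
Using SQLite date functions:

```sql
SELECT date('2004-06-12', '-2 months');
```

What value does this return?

Adding -2 months to 2004-06-12 gives 2004-04-12.

2004-04-12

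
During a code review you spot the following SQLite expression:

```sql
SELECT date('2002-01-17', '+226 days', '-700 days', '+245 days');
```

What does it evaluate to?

2001-06-02

Applying '+226 days' to 2002-01-17: counting 226 days forward gives 2002-08-31.
Applying '-700 days' to 2002-08-31: counting 700 days back gives 2000-09-30.
Applying '+245 days' to 2000-09-30: counting 245 days forward gives 2001-06-02.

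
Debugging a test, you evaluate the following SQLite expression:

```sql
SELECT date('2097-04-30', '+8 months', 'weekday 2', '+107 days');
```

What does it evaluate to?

Adding +8 months to 2097-04-30 gives 2097-12-30.
`weekday 2` advances to the next Tuesday; 2097-12-30 is a Monday, so it moves forward to 2097-12-31.
Applying '+107 days' to 2097-12-31: counting 107 days forward gives 2098-04-17.

2098-04-17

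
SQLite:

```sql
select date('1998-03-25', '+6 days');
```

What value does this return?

Advancing 6 more days within March lands on 1998-03-31.

1998-03-31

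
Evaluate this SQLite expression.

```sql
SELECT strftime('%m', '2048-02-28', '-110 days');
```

First apply '-110 days': 2048-02-28 → 2047-11-10.
`%m` extracts the 2-digit month (01-12): 11.

11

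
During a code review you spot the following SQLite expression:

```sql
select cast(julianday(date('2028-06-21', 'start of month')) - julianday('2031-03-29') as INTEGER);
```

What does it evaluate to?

-1031

`start of month` rewinds 2028-06-21 to 2028-06-01.
29 days remain in June 2028 after the 1st (30 − 1).
Full months from July 2028 through February 2031 contribute their day counts.
Then 29 days into March 2031.
Total: 29 + 31 + 31 + 30 + 31 + 30 + 31 + 31 + 28 + 31 + 30 + 31 + 30 + 31 + 31 + 30 + 31 + 30 + 31 + 31 + 28 + 31 + 30 + 31 + 30 + 31 + 31 + 30 + 31 + 30 + 31 + 31 + 28 + 29 = 1031.
The subtraction is earlier − later, so the result is −1031 → -1031.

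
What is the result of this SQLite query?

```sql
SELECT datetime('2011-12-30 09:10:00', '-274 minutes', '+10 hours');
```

2011-12-30 14:36:00

274 minutes = 4h 34m; -274 minutes from 2011-12-30 09:10:00 is 2011-12-30 04:36:00.
+10 hours from 2011-12-30 04:36:00 is 2011-12-30 14:36:00.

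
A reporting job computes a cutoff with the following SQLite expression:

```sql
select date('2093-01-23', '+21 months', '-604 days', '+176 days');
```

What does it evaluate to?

2093-08-21

Adding +21 months to 2093-01-23 gives 2094-10-23.
Applying '-604 days' to 2094-10-23: counting 604 days back gives 2093-02-26.
Applying '+176 days' to 2093-02-26: counting 176 days forward gives 2093-08-21.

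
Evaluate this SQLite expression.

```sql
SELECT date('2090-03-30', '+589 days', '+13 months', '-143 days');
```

Applying '+589 days' to 2090-03-30: counting 589 days forward gives 2091-11-09.
Adding +13 months to 2091-11-09 gives 2092-12-09.
Applying '-143 days' to 2092-12-09: counting 143 days back gives 2092-07-19.

2092-07-19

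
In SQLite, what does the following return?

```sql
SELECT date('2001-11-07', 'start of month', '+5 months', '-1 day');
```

2002-03-31

`start of month` rewinds 2001-11-07 to 2001-11-01.
Adding +5 months to 2001-11-01 gives 2002-04-01.
Going back 1 day from 2002-04-01 reaches 2002-03-31 (last day of March, 31 days).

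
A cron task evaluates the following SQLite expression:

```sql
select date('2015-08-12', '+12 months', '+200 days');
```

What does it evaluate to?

2017-02-28

Adding +12 months to 2015-08-12 gives 2016-08-12.
Applying '+200 days' to 2016-08-12: counting 200 days forward gives 2017-02-28.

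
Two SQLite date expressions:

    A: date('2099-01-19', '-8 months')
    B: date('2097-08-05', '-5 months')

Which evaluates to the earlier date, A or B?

B

A = 2098-05-19.
B = 2097-03-05.
B is earlier.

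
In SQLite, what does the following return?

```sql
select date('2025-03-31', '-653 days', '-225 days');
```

Applying '-653 days' to 2025-03-31: counting 653 days back gives 2023-06-17.
Applying '-225 days' to 2023-06-17: counting 225 days back gives 2022-11-04.

2022-11-04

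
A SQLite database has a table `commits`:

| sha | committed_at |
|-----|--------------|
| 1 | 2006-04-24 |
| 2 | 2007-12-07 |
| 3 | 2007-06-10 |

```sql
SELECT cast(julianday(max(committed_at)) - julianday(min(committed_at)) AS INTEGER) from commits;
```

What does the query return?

592

MIN = 2006-04-24, MAX = 2007-12-07.
6 days remain in April 2006 after the 24th (30 − 24).
Full months from May 2006 through November 2007 contribute their day counts.
Then 7 days into December 2007.
Total: 6 + 31 + 30 + 31 + 31 + 30 + 31 + 30 + 31 + 31 + 28 + 31 + 30 + 31 + 30 + 31 + 31 + 30 + 31 + 30 + 7 = 592.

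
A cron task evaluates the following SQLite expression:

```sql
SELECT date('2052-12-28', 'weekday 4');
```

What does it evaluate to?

2053-01-02

`weekday 4` advances to the next Thursday; 2052-12-28 is a Saturday, so it moves forward to 2053-01-02.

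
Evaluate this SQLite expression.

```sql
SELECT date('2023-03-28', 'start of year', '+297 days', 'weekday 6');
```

2023-10-28

`start of year` rewinds 2023-03-28 to 2023-01-01.
Applying '+297 days' to 2023-01-01: counting 297 days forward gives 2023-10-25.
`weekday 6` advances to the next Saturday; 2023-10-25 is a Wednesday, so it moves forward to 2023-10-28.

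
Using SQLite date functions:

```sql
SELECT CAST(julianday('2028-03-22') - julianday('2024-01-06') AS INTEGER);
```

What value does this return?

25 days remain in January 2024 after the 6th (31 − 6).
Full months from February 2024 through February 2028 contribute their day counts.
Then 22 days into March 2028.
Total: 25 + 29 + 31 + 30 + 31 + 30 + 31 + 31 + 30 + 31 + 30 + 31 + 31 + 28 + 31 + 30 + 31 + 30 + 31 + 31 + 30 + 31 + 30 + 31 + 31 + 28 + 31 + 30 + 31 + 30 + 31 + 31 + 30 + 31 + 30 + 31 + 31 + 28 + 31 + 30 + 31 + 30 + 31 + 31 + 30 + 31 + 30 + 31 + 31 + 29 + 22 = 1537.

1537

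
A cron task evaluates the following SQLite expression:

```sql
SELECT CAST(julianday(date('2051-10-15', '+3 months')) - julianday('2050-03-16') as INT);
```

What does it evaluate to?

Adding +3 months to 2051-10-15 gives 2052-01-15.
15 days remain in March 2050 after the 16th (31 − 16).
Full months from April 2050 through December 2051 contribute their day counts.
Then 15 days into January 2052.
Total: 15 + 30 + 31 + 30 + 31 + 31 + 30 + 31 + 30 + 31 + 31 + 28 + 31 + 30 + 31 + 30 + 31 + 31 + 30 + 31 + 30 + 31 + 15 = 670.

670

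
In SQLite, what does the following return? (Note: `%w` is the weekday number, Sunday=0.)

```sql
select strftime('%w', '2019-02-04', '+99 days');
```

First apply '+99 days': 2019-02-04 → 2019-05-14.
2019-05-14 is a Tuesday; with Sunday=0 that is 2.

2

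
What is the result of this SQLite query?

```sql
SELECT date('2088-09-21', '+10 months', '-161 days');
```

Adding +10 months to 2088-09-21 gives 2089-07-21.
Applying '-161 days' to 2089-07-21: counting 161 days back gives 2089-02-10.

2089-02-10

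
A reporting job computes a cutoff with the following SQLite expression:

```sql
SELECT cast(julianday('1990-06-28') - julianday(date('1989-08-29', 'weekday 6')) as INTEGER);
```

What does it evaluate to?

`weekday 6` advances to the next Saturday; 1989-08-29 is a Tuesday, so it moves forward to 1989-09-02.
28 days remain in September 1989 after the 2nd (30 − 2).
Full months from October 1989 through May 1990 contribute their day counts.
Then 28 days into June 1990.
Total: 28 + 31 + 30 + 31 + 31 + 28 + 31 + 30 + 31 + 28 = 299.

299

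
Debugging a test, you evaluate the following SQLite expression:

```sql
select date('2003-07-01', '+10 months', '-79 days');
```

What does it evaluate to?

Adding +10 months to 2003-07-01 gives 2004-05-01.
Applying '-79 days' to 2004-05-01: counting 79 days back gives 2004-02-12.

2004-02-12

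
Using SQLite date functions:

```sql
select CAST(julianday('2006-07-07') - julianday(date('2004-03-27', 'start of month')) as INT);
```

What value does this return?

858

`start of month` rewinds 2004-03-27 to 2004-03-01.
30 days remain in March 2004 after the 1st (31 − 1).
Full months from April 2004 through June 2006 contribute their day counts.
Then 7 days into July 2006.
Total: 30 + 30 + 31 + 30 + 31 + 31 + 30 + 31 + 30 + 31 + 31 + 28 + 31 + 30 + 31 + 30 + 31 + 31 + 30 + 31 + 30 + 31 + 31 + 28 + 31 + 30 + 31 + 30 + 7 = 858.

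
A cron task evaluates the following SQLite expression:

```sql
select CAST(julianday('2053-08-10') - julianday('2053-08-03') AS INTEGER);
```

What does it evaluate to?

7

Both dates are in August 2053: 10 − 3 = 7.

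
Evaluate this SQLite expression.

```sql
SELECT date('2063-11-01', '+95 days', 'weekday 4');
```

Applying '+95 days' to 2063-11-01: counting 95 days forward gives 2064-02-04.
`weekday 4` advances to the next Thursday; 2064-02-04 is a Monday, so it moves forward to 2064-02-07.

2064-02-07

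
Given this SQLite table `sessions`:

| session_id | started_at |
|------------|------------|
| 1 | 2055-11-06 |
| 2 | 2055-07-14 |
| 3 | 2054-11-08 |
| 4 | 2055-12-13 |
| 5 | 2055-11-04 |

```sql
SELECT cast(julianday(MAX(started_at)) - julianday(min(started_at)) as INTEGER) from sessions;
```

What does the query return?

400

MIN = 2054-11-08, MAX = 2055-12-13.
22 days remain in November 2054 after the 8th (30 − 8).
Full months from December 2054 through November 2055 contribute their day counts.
Then 13 days into December 2055.
Total: 22 + 31 + 31 + 28 + 31 + 30 + 31 + 30 + 31 + 31 + 30 + 31 + 30 + 13 = 400.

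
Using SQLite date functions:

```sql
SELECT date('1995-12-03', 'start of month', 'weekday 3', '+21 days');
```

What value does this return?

`start of month` rewinds 1995-12-03 to 1995-12-01.
`weekday 3` advances to the next Wednesday; 1995-12-01 is a Friday, so it moves forward to 1995-12-06.
Advancing 21 more days within December lands on 1995-12-27.

1995-12-27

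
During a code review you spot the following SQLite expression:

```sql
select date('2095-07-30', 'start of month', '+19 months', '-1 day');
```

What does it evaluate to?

`start of month` rewinds 2095-07-30 to 2095-07-01.
Adding +19 months to 2095-07-01 gives 2097-02-01.
Going back 1 day from 2097-02-01 reaches 2097-01-31 (last day of January, 31 days).

2097-01-31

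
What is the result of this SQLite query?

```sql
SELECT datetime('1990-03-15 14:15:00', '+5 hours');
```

1990-03-15 19:15:00

+5 hours from 1990-03-15 14:15:00 is 1990-03-15 19:15:00.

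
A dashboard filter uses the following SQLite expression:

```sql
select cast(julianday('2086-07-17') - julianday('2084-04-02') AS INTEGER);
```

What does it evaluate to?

836

28 days remain in April 2084 after the 2nd (30 − 2).
Full months from May 2084 through June 2086 contribute their day counts.
Then 17 days into July 2086.
Total: 28 + 31 + 30 + 31 + 31 + 30 + 31 + 30 + 31 + 31 + 28 + 31 + 30 + 31 + 30 + 31 + 31 + 30 + 31 + 30 + 31 + 31 + 28 + 31 + 30 + 31 + 30 + 17 = 836.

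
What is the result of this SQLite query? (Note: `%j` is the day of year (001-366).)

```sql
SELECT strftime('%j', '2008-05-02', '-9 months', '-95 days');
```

First apply '-9 months', '-95 days': 2008-05-02 → 2007-04-29.
Day-of-year for 2007-04-29: days since 2007-01-01 inclusive = 119, zero-padded to 119.

119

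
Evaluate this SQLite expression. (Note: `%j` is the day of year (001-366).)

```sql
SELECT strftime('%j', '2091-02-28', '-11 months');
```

087

First apply '-11 months': 2091-02-28 → 2090-03-28.
Day-of-year for 2090-03-28: days since 2090-01-01 inclusive = 87, zero-padded to 087.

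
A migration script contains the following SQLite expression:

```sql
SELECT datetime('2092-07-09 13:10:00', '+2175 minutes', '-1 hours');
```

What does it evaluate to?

2092-07-11 00:25:00

2175 minutes = 36h 15m; +2175 minutes from 2092-07-09 13:10:00 is 2092-07-11 01:25:00 (crosses midnight).
-1 hours from 2092-07-11 01:25:00 is 2092-07-11 00:25:00.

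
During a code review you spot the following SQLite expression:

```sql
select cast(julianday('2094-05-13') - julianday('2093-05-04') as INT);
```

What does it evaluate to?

27 days remain in May 2093 after the 4th (31 − 4).
Full months from June 2093 through April 2094 contribute their day counts.
Then 13 days into May 2094.
Total: 27 + 30 + 31 + 31 + 30 + 31 + 30 + 31 + 31 + 28 + 31 + 30 + 13 = 374.

374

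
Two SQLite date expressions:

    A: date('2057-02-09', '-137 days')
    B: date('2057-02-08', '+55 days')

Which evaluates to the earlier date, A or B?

A = 2056-09-25.
B = 2057-04-04.
A is earlier.

A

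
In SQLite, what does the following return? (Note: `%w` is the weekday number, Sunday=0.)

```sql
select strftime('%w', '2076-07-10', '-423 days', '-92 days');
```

First apply '-423 days', '-92 days': 2076-07-10 → 2075-02-11.
2075-02-11 is a Monday; with Sunday=0 that is 1.

1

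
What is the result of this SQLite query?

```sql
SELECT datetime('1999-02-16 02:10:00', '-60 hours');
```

1999-02-13 14:10:00

-60 hours from 1999-02-16 02:10:00 is 1999-02-13 14:10:00 (crosses midnight).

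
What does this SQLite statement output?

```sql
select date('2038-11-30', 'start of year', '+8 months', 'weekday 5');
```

2038-09-03

`start of year` rewinds 2038-11-30 to 2038-01-01.
Adding +8 months to 2038-01-01 gives 2038-09-01.
`weekday 5` advances to the next Friday; 2038-09-01 is a Wednesday, so it moves forward to 2038-09-03.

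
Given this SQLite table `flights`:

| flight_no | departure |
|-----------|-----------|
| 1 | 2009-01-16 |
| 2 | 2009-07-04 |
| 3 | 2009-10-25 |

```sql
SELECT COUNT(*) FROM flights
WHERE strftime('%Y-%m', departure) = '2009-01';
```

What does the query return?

1

Rows with year-month 2009-01: 2009-01-16 → 1.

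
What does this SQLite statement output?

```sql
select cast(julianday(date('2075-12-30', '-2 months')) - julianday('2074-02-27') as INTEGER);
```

Adding -2 months to 2075-12-30 gives 2075-10-30.
1 day remains in February 2074 after the 27th (28 − 27).
Full months from March 2074 through September 2075 contribute their day counts.
Then 30 days into October 2075.
Total: 1 + 31 + 30 + 31 + 30 + 31 + 31 + 30 + 31 + 30 + 31 + 31 + 28 + 31 + 30 + 31 + 30 + 31 + 31 + 30 + 30 = 610.

610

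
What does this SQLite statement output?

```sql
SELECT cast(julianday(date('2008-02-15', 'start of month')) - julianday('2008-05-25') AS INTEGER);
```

-114

`start of month` rewinds 2008-02-15 to 2008-02-01.
28 days remain in February 2008 after the 1st (29 − 1).
March 2008: 31 days.
April 2008: 30 days.
Then 25 days into May 2008.
Total: 28 + 31 + 30 + 25 = 114.
The subtraction is earlier − later, so the result is −114 → -114.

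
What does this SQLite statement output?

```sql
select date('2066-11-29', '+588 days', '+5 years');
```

Applying '+588 days' to 2066-11-29: counting 588 days forward gives 2068-07-09.
Adding +5 years to 2068-07-09 gives 2073-07-09.

2073-07-09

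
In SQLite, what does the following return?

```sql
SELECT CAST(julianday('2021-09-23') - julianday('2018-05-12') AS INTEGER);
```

1230

19 days remain in May 2018 after the 12th (31 − 12).
Full months from June 2018 through August 2021 contribute their day counts.
Then 23 days into September 2021.
Total: 19 + 30 + 31 + 31 + 30 + 31 + 30 + 31 + 31 + 28 + 31 + 30 + 31 + 30 + 31 + 31 + 30 + 31 + 30 + 31 + 31 + 29 + 31 + 30 + 31 + 30 + 31 + 31 + 30 + 31 + 30 + 31 + 31 + 28 + 31 + 30 + 31 + 30 + 31 + 31 + 23 = 1230.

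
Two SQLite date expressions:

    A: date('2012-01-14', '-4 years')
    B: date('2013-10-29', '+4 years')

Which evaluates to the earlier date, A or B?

A

A = 2008-01-14.
B = 2017-10-29.
A is earlier.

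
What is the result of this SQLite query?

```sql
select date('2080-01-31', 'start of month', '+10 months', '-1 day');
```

`start of month` rewinds 2080-01-31 to 2080-01-01.
Adding +10 months to 2080-01-01 gives 2080-11-01.
Going back 1 day from 2080-11-01 reaches 2080-10-31 (last day of October, 31 days).

2080-10-31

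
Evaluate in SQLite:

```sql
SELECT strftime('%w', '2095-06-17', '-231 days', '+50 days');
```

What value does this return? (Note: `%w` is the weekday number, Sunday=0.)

6

First apply '-231 days', '+50 days': 2095-06-17 → 2094-12-18.
2094-12-18 is a Saturday; with Sunday=0 that is 6.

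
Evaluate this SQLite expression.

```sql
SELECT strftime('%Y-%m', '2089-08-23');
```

2089-08

`%Y-%m` extracts the year-month: 2089-08.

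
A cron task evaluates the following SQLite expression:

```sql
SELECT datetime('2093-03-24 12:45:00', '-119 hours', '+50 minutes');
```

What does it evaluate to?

-119 hours from 2093-03-24 12:45:00 is 2093-03-19 13:45:00 (crosses midnight).
+50 minutes from 2093-03-19 13:45:00 is 2093-03-19 14:35:00.

2093-03-19 14:35:00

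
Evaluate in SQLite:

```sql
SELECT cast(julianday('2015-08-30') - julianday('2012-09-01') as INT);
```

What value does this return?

1093

29 days remain in September 2012 after the 1st (30 − 1).
Full months from October 2012 through July 2015 contribute their day counts.
Then 30 days into August 2015.
Total: 29 + 31 + 30 + 31 + 31 + 28 + 31 + 30 + 31 + 30 + 31 + 31 + 30 + 31 + 30 + 31 + 31 + 28 + 31 + 30 + 31 + 30 + 31 + 31 + 30 + 31 + 30 + 31 + 31 + 28 + 31 + 30 + 31 + 30 + 31 + 30 = 1093.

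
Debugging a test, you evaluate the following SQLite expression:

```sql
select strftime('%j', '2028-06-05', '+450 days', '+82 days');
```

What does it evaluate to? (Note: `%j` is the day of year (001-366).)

First apply '+450 days', '+82 days': 2028-06-05 → 2029-11-19.
Day-of-year for 2029-11-19: days since 2029-01-01 inclusive = 323, zero-padded to 323.

323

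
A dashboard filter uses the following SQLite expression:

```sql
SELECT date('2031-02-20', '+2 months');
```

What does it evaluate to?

Adding +2 months to 2031-02-20 gives 2031-04-20.

2031-04-20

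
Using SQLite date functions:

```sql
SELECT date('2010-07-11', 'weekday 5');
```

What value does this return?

2010-07-16

`weekday 5` advances to the next Friday; 2010-07-11 is a Sunday, so it moves forward to 2010-07-16.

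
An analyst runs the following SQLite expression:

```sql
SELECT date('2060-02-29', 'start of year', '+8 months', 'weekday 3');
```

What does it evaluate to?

2060-09-01

`start of year` rewinds 2060-02-29 to 2060-01-01.
Adding +8 months to 2060-01-01 gives 2060-09-01.
`weekday 3` advances to the next Wednesday; 2060-09-01 is already a Wednesday, so it stays at 2060-09-01.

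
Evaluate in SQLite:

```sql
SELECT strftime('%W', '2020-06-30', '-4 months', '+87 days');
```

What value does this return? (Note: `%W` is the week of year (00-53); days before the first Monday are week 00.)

21

First apply '-4 months', '+87 days': 2020-06-30 → 2020-05-27.
2020-05-27 is a Wednesday. SQLite's %W counts Mondays since the year started; the result is 21.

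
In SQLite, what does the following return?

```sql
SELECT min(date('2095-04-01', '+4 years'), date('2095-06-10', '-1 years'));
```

date('2095-04-01', '+4 years') → 2099-04-01.
date('2095-06-10', '-1 years') → 2094-06-10.
Earlier of the two is 2094-06-10.

2094-06-10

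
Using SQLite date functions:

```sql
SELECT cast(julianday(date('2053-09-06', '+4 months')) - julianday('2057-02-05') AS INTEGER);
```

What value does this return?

-1126

Adding +4 months to 2053-09-06 gives 2054-01-06.
25 days remain in January 2054 after the 6th (31 − 6).
Full months from February 2054 through January 2057 contribute their day counts.
Then 5 days into February 2057.
Total: 25 + 28 + 31 + 30 + 31 + 30 + 31 + 31 + 30 + 31 + 30 + 31 + 31 + 28 + 31 + 30 + 31 + 30 + 31 + 31 + 30 + 31 + 30 + 31 + 31 + 29 + 31 + 30 + 31 + 30 + 31 + 31 + 30 + 31 + 30 + 31 + 31 + 5 = 1126.
The subtraction is earlier − later, so the result is −1126 → -1126.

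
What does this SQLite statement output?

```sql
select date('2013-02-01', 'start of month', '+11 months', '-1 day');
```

`start of month` rewinds 2013-02-01 to 2013-02-01.
Adding +11 months to 2013-02-01 gives 2014-01-01.
Going back 1 day from 2014-01-01 reaches 2013-12-31 (last day of December, 31 days).

2013-12-31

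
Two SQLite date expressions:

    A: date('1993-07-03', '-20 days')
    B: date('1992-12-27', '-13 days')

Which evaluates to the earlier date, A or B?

A = 1993-06-13.
B = 1992-12-14.
B is earlier.

B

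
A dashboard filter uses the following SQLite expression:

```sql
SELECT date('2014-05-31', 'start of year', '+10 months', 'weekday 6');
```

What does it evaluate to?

`start of year` rewinds 2014-05-31 to 2014-01-01.
Adding +10 months to 2014-01-01 gives 2014-11-01.
`weekday 6` advances to the next Saturday; 2014-11-01 is already a Saturday, so it stays at 2014-11-01.

2014-11-01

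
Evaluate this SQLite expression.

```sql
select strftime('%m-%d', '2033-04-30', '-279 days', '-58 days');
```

05-28

First apply '-279 days', '-58 days': 2033-04-30 → 2032-05-28.
`%m-%d` extracts the month-day: 05-28.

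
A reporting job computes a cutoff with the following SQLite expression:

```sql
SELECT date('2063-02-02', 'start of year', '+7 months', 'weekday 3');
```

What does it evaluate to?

`start of year` rewinds 2063-02-02 to 2063-01-01.
Adding +7 months to 2063-01-01 gives 2063-08-01.
`weekday 3` advances to the next Wednesday; 2063-08-01 is already a Wednesday, so it stays at 2063-08-01.

2063-08-01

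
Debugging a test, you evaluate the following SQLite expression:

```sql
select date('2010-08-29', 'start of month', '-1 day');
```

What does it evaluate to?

`start of month` rewinds 2010-08-29 to 2010-08-01.
Going back 1 day from 2010-08-01 reaches 2010-07-31 (last day of July, 31 days).

2010-07-31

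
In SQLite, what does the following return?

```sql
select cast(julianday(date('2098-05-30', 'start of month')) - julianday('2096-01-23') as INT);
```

`start of month` rewinds 2098-05-30 to 2098-05-01.
8 days remain in January 2096 after the 23rd (31 − 23).
Full months from February 2096 through April 2098 contribute their day counts.
Then 1 day into May 2098.
Total: 8 + 29 + 31 + 30 + 31 + 30 + 31 + 31 + 30 + 31 + 30 + 31 + 31 + 28 + 31 + 30 + 31 + 30 + 31 + 31 + 30 + 31 + 30 + 31 + 31 + 28 + 31 + 30 + 1 = 829.

829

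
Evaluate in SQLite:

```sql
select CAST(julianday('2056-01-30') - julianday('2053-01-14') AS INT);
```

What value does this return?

1111

17 days remain in January 2053 after the 14th (31 − 14).
Full months from February 2053 through December 2055 contribute their day counts.
Then 30 days into January 2056.
Total: 17 + 28 + 31 + 30 + 31 + 30 + 31 + 31 + 30 + 31 + 30 + 31 + 31 + 28 + 31 + 30 + 31 + 30 + 31 + 31 + 30 + 31 + 30 + 31 + 31 + 28 + 31 + 30 + 31 + 30 + 31 + 31 + 30 + 31 + 30 + 31 + 30 = 1111.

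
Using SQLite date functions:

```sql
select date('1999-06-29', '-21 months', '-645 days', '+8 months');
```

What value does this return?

1996-08-24

Adding -21 months to 1999-06-29 gives 1997-09-29.
Applying '-645 days' to 1997-09-29: counting 645 days back gives 1995-12-24.
Adding +8 months to 1995-12-24 gives 1996-08-24.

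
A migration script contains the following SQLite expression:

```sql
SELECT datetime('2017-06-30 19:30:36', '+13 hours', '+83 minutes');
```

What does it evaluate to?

2017-07-01 09:53:36

+13 hours from 2017-06-30 19:30:36 is 2017-07-01 08:30:36 (crosses midnight).
83 minutes = 1h 23m; +83 minutes from 2017-07-01 08:30:36 is 2017-07-01 09:53:36.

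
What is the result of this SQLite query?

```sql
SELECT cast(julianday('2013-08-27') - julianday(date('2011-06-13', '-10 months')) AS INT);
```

Adding -10 months to 2011-06-13 gives 2010-08-13.
18 days remain in August 2010 after the 13th (31 − 13).
Full months from September 2010 through July 2013 contribute their day counts.
Then 27 days into August 2013.
Total: 18 + 30 + 31 + 30 + 31 + 31 + 28 + 31 + 30 + 31 + 30 + 31 + 31 + 30 + 31 + 30 + 31 + 31 + 29 + 31 + 30 + 31 + 30 + 31 + 31 + 30 + 31 + 30 + 31 + 31 + 28 + 31 + 30 + 31 + 30 + 31 + 27 = 1110.

1110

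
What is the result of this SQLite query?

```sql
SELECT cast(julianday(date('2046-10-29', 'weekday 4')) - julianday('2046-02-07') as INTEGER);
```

267

`weekday 4` advances to the next Thursday; 2046-10-29 is a Monday, so it moves forward to 2046-11-01.
21 days remain in February 2046 after the 7th (28 − 7).
Full months from March 2046 through October 2046 contribute their day counts.
Then 1 day into November 2046.
Total: 21 + 31 + 30 + 31 + 30 + 31 + 31 + 30 + 31 + 1 = 267.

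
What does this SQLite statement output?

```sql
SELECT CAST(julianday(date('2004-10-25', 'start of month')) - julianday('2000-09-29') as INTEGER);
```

`start of month` rewinds 2004-10-25 to 2004-10-01.
1 day remains in September 2000 after the 29th (30 − 29).
Full months from October 2000 through September 2004 contribute their day counts.
Then 1 day into October 2004.
Total: 1 + 31 + 30 + 31 + 31 + 28 + 31 + 30 + 31 + 30 + 31 + 31 + 30 + 31 + 30 + 31 + 31 + 28 + 31 + 30 + 31 + 30 + 31 + 31 + 30 + 31 + 30 + 31 + 31 + 28 + 31 + 30 + 31 + 30 + 31 + 31 + 30 + 31 + 30 + 31 + 31 + 29 + 31 + 30 + 31 + 30 + 31 + 31 + 30 + 1 = 1463.

1463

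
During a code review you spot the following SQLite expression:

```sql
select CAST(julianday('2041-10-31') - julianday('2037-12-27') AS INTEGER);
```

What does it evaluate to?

1404

4 days remain in December 2037 after the 27th (31 − 27).
Full months from January 2038 through September 2041 contribute their day counts.
Then 31 days into October 2041.
Total: 4 + 31 + 28 + 31 + 30 + 31 + 30 + 31 + 31 + 30 + 31 + 30 + 31 + 31 + 28 + 31 + 30 + 31 + 30 + 31 + 31 + 30 + 31 + 30 + 31 + 31 + 29 + 31 + 30 + 31 + 30 + 31 + 31 + 30 + 31 + 30 + 31 + 31 + 28 + 31 + 30 + 31 + 30 + 31 + 31 + 30 + 31 = 1404.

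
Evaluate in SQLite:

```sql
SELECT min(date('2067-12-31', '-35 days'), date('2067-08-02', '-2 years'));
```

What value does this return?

2065-08-02

date('2067-12-31', '-35 days') → 2067-11-26.
date('2067-08-02', '-2 years') → 2065-08-02.
Earlier of the two is 2065-08-02.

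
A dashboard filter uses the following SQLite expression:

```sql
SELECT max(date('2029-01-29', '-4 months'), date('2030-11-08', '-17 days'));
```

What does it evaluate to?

2030-10-22

date('2029-01-29', '-4 months') → 2028-09-29.
date('2030-11-08', '-17 days') → 2030-10-22.
Later of the two is 2030-10-22.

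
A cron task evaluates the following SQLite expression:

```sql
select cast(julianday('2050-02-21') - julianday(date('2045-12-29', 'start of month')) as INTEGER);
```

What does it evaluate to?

`start of month` rewinds 2045-12-29 to 2045-12-01.
30 days remain in December 2045 after the 1st (31 − 1).
Full months from January 2046 through January 2050 contribute their day counts.
Then 21 days into February 2050.
Total: 30 + 31 + 28 + 31 + 30 + 31 + 30 + 31 + 31 + 30 + 31 + 30 + 31 + 31 + 28 + 31 + 30 + 31 + 30 + 31 + 31 + 30 + 31 + 30 + 31 + 31 + 29 + 31 + 30 + 31 + 30 + 31 + 31 + 30 + 31 + 30 + 31 + 31 + 28 + 31 + 30 + 31 + 30 + 31 + 31 + 30 + 31 + 30 + 31 + 31 + 21 = 1543.

1543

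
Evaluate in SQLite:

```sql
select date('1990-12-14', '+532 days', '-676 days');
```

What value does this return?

Applying '+532 days' to 1990-12-14: counting 532 days forward gives 1992-05-29.
Applying '-676 days' to 1992-05-29: counting 676 days back gives 1990-07-23.

1990-07-23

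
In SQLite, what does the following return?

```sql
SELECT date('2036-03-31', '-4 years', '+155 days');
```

Adding -4 years to 2036-03-31 gives 2032-03-31.
Applying '+155 days' to 2032-03-31: counting 155 days forward gives 2032-09-02.

2032-09-02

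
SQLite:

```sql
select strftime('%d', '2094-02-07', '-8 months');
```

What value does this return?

First apply '-8 months': 2094-02-07 → 2093-06-07.
`%d` extracts the 2-digit day of month: 07.

07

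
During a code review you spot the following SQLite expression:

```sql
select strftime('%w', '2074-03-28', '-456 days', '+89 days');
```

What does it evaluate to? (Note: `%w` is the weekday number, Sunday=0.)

First apply '-456 days', '+89 days': 2074-03-28 → 2073-03-26.
2073-03-26 is a Sunday; with Sunday=0 that is 0.

0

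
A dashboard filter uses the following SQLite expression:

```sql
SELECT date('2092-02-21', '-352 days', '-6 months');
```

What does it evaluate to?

Applying '-352 days' to 2092-02-21: counting 352 days back gives 2091-03-06.
Adding -6 months to 2091-03-06 gives 2090-09-06.

2090-09-06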